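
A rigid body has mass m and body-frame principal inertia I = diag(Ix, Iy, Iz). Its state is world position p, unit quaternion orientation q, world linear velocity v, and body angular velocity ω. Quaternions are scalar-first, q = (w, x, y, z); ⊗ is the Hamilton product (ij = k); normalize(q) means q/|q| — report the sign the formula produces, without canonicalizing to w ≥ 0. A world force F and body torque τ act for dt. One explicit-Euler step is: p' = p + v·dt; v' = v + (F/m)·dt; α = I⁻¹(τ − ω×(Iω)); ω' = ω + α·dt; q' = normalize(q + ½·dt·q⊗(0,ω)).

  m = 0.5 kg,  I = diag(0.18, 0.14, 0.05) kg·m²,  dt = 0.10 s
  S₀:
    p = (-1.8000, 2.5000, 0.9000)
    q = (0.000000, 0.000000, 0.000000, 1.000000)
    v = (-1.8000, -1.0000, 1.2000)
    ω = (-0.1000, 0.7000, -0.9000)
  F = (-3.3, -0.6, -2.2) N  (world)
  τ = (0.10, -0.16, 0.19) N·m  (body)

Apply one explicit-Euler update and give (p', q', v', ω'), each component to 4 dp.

precession coupling ω×(Iω) = (0.0567, 0.0117, 0.0028)
(τ − ω×Iω)/I = (0.2406, -1.2264, 3.7440)
new body rate ω' = (-0.0759, 0.5774, -0.5256)
2q̇ = q⊗(0,ω) = (0.9000000, -0.7000000, -0.1000000, 0.0000000)
q + ½dt·q⊗(0,ω), renormalized = (0.0449, -0.0349, -0.0050, 0.9984)
p + v·dt = (-1.9800, 2.4000, 1.0200)
v + (F/m)dt = (-2.4600, -1.1200, 0.7600)

p' = (-1.9800, 2.4000, 1.0200)
q' = (0.0449, -0.0349, -0.0050, 0.9984)
v' = (-2.4600, -1.1200, 0.7600)
ω' = (-0.0759, 0.5774, -0.5256)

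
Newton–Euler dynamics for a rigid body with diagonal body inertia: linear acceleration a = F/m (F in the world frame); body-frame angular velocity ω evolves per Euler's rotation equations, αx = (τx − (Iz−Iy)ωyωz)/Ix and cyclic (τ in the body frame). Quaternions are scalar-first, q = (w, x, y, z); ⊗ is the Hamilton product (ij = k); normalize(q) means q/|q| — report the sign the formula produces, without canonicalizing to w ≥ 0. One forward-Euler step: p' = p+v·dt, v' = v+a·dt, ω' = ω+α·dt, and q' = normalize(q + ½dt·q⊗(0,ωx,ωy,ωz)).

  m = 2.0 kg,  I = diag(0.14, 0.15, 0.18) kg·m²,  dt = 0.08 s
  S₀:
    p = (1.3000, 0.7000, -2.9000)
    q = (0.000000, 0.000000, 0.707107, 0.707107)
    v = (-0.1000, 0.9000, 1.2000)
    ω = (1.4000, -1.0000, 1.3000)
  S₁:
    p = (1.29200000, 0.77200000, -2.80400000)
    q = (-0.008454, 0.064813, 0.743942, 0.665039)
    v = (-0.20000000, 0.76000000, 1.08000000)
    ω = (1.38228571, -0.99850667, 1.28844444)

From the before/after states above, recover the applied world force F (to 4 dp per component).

velocity change Δv = (-0.10000000, -0.14000000, -0.12000000)
m·(v₁−v₀)/dt = (-2.5000, -3.5000, -3.0000)

F = (-2.5000, -3.5000, -3.0000)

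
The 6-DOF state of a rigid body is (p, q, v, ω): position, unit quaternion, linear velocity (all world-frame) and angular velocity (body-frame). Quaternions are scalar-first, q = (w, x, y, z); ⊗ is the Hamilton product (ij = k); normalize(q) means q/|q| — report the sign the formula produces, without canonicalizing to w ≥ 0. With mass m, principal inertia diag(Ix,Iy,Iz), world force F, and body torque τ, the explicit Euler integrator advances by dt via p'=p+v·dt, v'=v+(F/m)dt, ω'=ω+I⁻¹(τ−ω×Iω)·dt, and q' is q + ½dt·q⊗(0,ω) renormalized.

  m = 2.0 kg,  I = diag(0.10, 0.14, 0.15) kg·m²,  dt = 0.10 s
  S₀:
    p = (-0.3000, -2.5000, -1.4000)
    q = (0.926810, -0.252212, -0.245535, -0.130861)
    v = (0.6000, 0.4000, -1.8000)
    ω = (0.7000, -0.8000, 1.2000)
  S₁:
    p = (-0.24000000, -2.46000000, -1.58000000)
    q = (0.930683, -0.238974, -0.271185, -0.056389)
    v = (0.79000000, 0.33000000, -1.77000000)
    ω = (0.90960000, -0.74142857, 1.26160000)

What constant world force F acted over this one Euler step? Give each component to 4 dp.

Δv = v₁−v₀ = (0.19000000, -0.07000000, 0.03000000)
m·(v₁−v₀)/dt = (3.8000, -1.4000, 0.6000)

F = (3.8000, -1.4000, 0.6000)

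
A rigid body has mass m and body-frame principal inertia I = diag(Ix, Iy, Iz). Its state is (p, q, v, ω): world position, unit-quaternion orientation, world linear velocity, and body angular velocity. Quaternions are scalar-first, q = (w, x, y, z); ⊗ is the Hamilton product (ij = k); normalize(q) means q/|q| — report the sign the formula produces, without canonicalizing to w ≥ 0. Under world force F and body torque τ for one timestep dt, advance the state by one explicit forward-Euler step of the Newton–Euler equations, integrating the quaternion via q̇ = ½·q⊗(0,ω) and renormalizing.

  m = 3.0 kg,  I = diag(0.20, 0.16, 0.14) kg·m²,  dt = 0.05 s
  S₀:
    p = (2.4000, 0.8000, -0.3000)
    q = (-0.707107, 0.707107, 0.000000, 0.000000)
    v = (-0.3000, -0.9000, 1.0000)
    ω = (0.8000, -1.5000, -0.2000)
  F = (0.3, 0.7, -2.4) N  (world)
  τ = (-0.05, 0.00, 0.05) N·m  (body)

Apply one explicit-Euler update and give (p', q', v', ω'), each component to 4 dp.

α = I⁻¹(τ − ω×Iω) = (-0.2200, 0.0600, 0.0143)
ω' = ω + α·dt = (0.7890, -1.4970, -0.1993)
2q̇ = q⊗(0,ω) = (-0.5656856, -0.5656856, 1.2020819, -0.9192391)
updated quaternion q' = (-0.7206, 0.6923, 0.0300, -0.0230)
linear accel F/m = (0.1000, 0.2333, -0.8000)
p' = p + v·dt = (2.3850, 0.7550, -0.2500)
v' = v + a·dt = (-0.2950, -0.8883, 0.9600)

p' = (2.3850, 0.7550, -0.2500)
q' = (-0.7206, 0.6923, 0.0300, -0.0230)
v' = (-0.2950, -0.8883, 0.9600)
ω' = (0.7890, -1.4970, -0.1993)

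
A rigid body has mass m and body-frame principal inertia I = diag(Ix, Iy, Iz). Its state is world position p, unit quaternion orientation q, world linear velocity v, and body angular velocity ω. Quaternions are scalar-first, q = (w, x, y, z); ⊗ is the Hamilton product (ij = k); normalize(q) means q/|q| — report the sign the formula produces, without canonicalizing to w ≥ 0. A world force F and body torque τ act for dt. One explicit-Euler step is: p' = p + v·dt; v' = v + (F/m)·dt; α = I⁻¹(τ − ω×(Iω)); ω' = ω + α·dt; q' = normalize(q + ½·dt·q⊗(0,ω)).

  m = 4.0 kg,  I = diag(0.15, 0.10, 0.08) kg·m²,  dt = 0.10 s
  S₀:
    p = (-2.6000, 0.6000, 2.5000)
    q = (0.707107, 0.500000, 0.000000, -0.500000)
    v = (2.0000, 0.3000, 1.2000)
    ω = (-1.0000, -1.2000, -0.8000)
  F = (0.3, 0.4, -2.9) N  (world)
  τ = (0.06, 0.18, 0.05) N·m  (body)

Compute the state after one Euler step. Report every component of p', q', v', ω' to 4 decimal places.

p + v·dt = (-2.4000, 0.6300, 2.6200)
new velocity v' = (2.0075, 0.3100, 1.1275)
ω×(Iω) gyroscopic = (-0.0192, 0.0560, -0.0600)
(τ − ω×Iω)/I = (0.5280, 1.2400, 1.3750)
new body rate ω' = (-0.9472, -1.0760, -0.6625)
Hamilton product q⊗(0,ω) = (0.1000000, -1.3071070, 0.0514716, -1.1656856)
q' = normalize(q + ½dt·q⊗(0,ω)) = (0.7094, 0.4330, 0.0026, -0.5561)

p' = (-2.4000, 0.6300, 2.6200)
q' = (0.7094, 0.4330, 0.0026, -0.5561)
v' = (2.0075, 0.3100, 1.1275)
ω' = (-0.9472, -1.0760, -0.6625)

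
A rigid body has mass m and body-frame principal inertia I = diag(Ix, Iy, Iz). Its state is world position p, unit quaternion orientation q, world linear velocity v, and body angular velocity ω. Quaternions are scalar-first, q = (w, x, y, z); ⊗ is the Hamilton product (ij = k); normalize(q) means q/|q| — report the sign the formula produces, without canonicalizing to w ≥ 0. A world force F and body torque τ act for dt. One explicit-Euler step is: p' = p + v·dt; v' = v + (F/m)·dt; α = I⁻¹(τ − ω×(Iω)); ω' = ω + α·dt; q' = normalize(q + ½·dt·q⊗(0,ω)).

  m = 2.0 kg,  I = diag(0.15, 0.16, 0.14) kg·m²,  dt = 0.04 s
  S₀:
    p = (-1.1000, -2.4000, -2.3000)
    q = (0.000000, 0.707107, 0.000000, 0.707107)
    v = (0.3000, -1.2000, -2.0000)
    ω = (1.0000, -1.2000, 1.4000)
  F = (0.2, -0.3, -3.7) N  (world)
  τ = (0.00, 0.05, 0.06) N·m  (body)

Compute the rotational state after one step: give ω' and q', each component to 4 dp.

α = I⁻¹(τ − ω×Iω) = (-0.2240, 0.2250, 0.5143)
ω + α·dt = (0.9910, -1.1910, 1.4206)
Hamilton product q⊗(0,ω) = (-1.6970568, 0.8485284, -0.2828428, -0.8485284)
q + ½dt·q⊗(0,ω), renormalized = (-0.0339, 0.7234, -0.0057, 0.6895)

ω' = (0.9910, -1.1910, 1.4206)
q' = (-0.0339, 0.7234, -0.0057, 0.6895)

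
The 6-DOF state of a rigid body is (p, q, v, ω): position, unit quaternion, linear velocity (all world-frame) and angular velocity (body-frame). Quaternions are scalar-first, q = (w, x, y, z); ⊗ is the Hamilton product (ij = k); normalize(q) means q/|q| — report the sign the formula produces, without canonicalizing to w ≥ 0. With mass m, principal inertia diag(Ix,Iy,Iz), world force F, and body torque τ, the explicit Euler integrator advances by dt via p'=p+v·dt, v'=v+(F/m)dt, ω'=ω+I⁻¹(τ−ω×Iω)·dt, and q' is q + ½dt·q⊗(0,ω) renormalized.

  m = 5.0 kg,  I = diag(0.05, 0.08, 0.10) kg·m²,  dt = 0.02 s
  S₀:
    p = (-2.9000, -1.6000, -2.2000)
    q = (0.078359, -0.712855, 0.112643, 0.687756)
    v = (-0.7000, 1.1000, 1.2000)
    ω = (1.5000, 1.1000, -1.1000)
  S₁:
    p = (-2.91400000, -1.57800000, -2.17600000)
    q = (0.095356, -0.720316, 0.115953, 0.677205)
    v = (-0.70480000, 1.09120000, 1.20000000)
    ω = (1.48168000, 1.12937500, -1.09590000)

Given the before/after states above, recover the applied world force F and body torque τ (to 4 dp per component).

v₁ − v₀ = (-0.00480000, -0.00880000, 0.00000000)
applied force F = (-1.2000, -2.2000, 0.0000)
Δω = ω₁−ω₀ = (-0.01832000, 0.02937500, 0.00410000)
gyro term ω₀×Iω₀ = (-0.0242, 0.0825, 0.0495)
τ = I·(Δω/dt) + ω₀×(Iω₀) = (-0.0700, 0.2000, 0.0700)

F = (-1.2000, -2.2000, 0.0000)
τ = (-0.0700, 0.2000, 0.0700)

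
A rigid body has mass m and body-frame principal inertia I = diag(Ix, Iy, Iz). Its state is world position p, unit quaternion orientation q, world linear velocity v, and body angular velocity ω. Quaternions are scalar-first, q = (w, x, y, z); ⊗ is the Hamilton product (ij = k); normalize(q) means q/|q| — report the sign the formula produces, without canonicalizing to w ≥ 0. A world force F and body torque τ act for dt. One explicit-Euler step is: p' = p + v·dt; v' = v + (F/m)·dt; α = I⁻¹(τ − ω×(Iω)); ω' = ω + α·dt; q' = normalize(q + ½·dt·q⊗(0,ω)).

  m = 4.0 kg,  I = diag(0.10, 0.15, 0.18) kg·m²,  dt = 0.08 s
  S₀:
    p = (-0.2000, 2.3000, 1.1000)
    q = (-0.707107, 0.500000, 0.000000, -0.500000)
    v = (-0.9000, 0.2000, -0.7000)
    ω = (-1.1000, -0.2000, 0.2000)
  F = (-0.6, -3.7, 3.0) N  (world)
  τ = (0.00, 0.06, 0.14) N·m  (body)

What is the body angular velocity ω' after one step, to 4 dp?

ω' = (-1.0990, -0.1774, 0.2573)

angular accel α = (0.0120, 0.2827, 0.7167)
ω + α·dt = (-1.0990, -0.1774, 0.2573)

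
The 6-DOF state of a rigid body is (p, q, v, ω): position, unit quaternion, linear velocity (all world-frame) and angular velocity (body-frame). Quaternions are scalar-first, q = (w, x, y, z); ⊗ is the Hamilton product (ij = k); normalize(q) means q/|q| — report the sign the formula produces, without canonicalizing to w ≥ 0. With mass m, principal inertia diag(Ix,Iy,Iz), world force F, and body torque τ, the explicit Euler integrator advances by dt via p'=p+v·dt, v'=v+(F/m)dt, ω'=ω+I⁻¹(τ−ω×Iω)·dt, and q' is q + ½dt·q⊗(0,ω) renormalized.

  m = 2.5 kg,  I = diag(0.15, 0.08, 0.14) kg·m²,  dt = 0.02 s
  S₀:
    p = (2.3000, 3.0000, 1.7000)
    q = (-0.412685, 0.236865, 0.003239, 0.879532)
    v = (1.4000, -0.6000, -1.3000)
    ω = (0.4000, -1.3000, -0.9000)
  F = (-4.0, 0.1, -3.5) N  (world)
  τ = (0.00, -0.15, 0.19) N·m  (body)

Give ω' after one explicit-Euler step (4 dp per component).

ω×(Iω) gyroscopic = (0.0702, -0.0036, 0.0364)
(τ − ω×Iω)/I = (-0.4680, -1.8300, 1.0971)
ω + α·dt = (0.3906, -1.3366, -0.8781)

ω' = (0.3906, -1.3366, -0.8781)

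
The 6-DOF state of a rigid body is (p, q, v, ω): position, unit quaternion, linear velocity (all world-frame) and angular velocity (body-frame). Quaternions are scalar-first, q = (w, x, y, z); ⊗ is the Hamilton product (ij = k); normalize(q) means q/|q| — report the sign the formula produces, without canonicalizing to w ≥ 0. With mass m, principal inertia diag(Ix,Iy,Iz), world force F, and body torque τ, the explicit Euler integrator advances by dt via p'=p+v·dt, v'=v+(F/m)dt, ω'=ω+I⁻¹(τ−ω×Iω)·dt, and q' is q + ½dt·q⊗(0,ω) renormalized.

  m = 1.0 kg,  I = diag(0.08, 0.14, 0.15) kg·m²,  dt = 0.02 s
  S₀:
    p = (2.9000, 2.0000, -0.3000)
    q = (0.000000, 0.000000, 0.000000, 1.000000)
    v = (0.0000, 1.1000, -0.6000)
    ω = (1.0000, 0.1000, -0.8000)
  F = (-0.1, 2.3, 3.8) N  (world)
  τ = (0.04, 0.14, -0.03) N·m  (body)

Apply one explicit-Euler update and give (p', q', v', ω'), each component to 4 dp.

p' = (2.9000, 2.0220, -0.3120)
q' = (0.0080, -0.0010, 0.0100, 0.9999)
v' = (-0.0020, 1.1460, -0.5240)
ω' = (1.0102, 0.1120, -0.8048)

a = F/m = (-0.1000, 2.3000, 3.8000)
p + v·dt = (2.9000, 2.0220, -0.3120)
new velocity v' = (-0.0020, 1.1460, -0.5240)
precession coupling ω×(Iω) = (-0.0008, 0.0560, 0.0060)
angular accel α = (0.5100, 0.6000, -0.2400)
ω' = ω + α·dt = (1.0102, 0.1120, -0.8048)
q⊗(0,ω) = (0.8000000, -0.1000000, 1.0000000, 0.0000000)
q + ½dt·q⊗(0,ω), renormalized = (0.0080, -0.0010, 0.0100, 0.9999)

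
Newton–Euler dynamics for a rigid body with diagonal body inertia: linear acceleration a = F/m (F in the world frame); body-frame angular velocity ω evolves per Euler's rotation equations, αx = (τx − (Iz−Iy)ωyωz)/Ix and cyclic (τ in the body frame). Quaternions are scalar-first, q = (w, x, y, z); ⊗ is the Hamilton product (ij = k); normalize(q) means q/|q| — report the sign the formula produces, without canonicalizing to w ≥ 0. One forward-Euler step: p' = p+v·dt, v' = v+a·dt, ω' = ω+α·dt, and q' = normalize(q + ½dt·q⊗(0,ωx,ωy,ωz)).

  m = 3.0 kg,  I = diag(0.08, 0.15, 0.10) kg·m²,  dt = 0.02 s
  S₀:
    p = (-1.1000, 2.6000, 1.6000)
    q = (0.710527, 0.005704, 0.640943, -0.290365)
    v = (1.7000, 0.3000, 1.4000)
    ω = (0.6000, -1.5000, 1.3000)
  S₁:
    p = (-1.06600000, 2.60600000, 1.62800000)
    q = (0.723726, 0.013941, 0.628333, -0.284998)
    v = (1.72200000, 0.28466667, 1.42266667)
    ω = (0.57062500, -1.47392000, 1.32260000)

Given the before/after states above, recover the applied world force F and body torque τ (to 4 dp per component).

F = (3.3000, -2.3000, 3.4000)
τ = (-0.0200, 0.1800, 0.0500)

Δω = ω₁−ω₀ = (-0.02937500, 0.02608000, 0.02260000)
ω₀×(Iω₀) = (0.0975, -0.0156, -0.0630)
τ = I·(Δω/dt) + ω₀×(Iω₀) = (-0.0200, 0.1800, 0.0500)
v₁ − v₀ = (0.02200000, -0.01533333, 0.02266667)
F = m·Δv/dt = (3.3000, -2.3000, 3.4000)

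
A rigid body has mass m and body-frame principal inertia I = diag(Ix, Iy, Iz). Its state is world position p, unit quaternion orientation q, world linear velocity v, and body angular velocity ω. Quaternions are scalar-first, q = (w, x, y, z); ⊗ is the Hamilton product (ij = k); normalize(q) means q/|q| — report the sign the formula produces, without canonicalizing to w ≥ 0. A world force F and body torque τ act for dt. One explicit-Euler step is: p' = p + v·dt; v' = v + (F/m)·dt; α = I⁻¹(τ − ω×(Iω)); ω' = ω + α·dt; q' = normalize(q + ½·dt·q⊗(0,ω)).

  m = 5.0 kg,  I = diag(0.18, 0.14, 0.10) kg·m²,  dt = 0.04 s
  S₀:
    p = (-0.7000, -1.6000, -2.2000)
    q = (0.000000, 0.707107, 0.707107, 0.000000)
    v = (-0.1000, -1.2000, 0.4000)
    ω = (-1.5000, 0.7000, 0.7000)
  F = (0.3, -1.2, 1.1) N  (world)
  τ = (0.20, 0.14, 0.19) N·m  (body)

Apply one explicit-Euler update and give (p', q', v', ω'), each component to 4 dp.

new position p' = (-0.7040, -1.6480, -2.1840)
v + (F/m)dt = (-0.0976, -1.2096, 0.4088)
gyro term ω×Iω = (-0.0196, -0.0840, 0.0420)
(τ − ω×Iω)/I = (1.2200, 1.6000, 1.4800)
ω' = ω + α·dt = (-1.4512, 0.7640, 0.7592)
q⊗(0,ω) = (0.5656856, 0.4949749, -0.4949749, 1.5556354)
updated quaternion q' = (0.0113, 0.7165, 0.6968, 0.0311)

p' = (-0.7040, -1.6480, -2.1840)
q' = (0.0113, 0.7165, 0.6968, 0.0311)
v' = (-0.0976, -1.2096, 0.4088)
ω' = (-1.4512, 0.7640, 0.7592)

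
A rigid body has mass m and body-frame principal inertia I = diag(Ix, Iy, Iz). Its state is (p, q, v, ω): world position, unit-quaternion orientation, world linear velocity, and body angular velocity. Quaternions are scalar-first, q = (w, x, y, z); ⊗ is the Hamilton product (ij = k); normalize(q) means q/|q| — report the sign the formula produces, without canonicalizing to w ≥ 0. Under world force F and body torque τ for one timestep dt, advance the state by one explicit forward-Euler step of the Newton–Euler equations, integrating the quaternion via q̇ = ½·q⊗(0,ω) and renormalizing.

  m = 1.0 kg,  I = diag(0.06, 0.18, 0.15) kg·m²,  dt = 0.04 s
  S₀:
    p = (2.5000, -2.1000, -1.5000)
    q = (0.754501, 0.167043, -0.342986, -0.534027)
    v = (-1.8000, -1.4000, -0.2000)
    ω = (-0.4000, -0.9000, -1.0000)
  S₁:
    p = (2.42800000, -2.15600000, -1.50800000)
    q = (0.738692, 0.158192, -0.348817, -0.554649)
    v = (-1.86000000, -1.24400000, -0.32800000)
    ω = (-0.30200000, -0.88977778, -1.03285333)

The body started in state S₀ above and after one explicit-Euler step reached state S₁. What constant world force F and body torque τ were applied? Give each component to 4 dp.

F = (-1.5000, 3.9000, -3.2000)
τ = (0.1200, 0.0100, -0.0800)

ω₁ − ω₀ = (0.09800000, 0.01022222, -0.03285333)
I·α + gyro = (0.1200, 0.0100, -0.0800)
v₁ − v₀ = (-0.06000000, 0.15600000, -0.12800000)
applied force F = (-1.5000, 3.9000, -3.2000)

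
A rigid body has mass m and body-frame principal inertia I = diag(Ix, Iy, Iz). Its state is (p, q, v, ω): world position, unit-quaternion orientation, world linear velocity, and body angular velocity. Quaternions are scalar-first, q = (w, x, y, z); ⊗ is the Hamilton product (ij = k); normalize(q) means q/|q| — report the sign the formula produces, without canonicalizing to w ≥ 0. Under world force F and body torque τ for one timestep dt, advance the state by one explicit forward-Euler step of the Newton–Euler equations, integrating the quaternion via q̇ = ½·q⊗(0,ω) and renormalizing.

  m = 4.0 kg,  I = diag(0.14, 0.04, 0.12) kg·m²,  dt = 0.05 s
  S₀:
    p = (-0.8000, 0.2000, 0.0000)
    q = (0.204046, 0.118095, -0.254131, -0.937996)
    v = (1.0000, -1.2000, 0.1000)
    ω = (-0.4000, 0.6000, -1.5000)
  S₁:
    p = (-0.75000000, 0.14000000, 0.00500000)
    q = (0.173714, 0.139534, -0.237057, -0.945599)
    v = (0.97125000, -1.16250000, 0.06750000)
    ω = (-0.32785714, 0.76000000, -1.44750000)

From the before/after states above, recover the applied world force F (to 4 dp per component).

v₁ − v₀ = (-0.02875000, 0.03750000, -0.03250000)
m·(v₁−v₀)/dt = (-2.3000, 3.0000, -2.6000)

F = (-2.3000, 3.0000, -2.6000)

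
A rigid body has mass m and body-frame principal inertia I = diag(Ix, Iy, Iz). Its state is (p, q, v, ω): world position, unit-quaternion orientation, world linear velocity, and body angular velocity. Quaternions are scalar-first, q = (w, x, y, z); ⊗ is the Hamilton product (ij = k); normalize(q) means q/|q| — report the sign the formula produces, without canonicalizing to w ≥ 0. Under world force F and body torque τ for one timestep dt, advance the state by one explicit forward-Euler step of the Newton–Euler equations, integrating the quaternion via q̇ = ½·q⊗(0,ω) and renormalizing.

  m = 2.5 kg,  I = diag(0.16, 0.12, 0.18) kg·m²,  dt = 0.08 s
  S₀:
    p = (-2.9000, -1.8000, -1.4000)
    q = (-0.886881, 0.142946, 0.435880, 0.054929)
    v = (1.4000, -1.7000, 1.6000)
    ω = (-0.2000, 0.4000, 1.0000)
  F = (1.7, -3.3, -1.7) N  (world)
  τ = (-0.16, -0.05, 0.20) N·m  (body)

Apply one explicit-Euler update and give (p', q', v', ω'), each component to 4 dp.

p' = (-2.7880, -1.9360, -1.2720)
q' = (-0.8941, 0.1664, 0.4151, 0.0252)
v' = (1.4544, -1.8056, 1.5456)
ω' = (-0.2920, 0.3640, 1.0875)

precession coupling ω×(Iω) = (0.0240, 0.0040, 0.0032)
angular accel α = (-1.1500, -0.4500, 1.0933)
ω' = ω + α·dt = (-0.2920, 0.3640, 1.0875)
2q̇ = q⊗(0,ω) = (-0.2006918, 0.5912846, -0.5086842, -0.7425266)
q + ½dt·q⊗(0,ω), renormalized = (-0.8941, 0.1664, 0.4151, 0.0252)
a = (0.6800, -1.3200, -0.6800)
p' = p + v·dt = (-2.7880, -1.9360, -1.2720)
v' = v + a·dt = (1.4544, -1.8056, 1.5456)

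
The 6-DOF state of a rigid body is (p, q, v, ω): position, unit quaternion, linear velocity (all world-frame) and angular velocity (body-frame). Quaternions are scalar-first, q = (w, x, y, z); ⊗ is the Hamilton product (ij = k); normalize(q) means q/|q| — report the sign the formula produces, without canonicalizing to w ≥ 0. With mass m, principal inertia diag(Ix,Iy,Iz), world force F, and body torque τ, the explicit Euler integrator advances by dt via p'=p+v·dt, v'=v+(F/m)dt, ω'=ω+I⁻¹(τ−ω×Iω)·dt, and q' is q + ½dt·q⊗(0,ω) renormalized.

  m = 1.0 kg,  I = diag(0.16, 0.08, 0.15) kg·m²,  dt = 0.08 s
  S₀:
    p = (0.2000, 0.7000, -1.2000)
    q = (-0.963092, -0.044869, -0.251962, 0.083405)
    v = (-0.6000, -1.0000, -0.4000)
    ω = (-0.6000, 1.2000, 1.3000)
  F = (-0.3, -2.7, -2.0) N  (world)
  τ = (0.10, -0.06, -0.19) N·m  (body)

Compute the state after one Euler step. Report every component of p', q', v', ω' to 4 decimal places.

(τ − ω×Iω)/I = (-0.0575, -0.6525, -1.6507)
ω' = ω + α·dt = (-0.6046, 1.1478, 1.1679)
2q̇ = q⊗(0,ω) = (0.1670065, 0.1502186, -1.1474237, -1.4570396)
q + ½dt·q⊗(0,ω), renormalized = (-0.9538, -0.0388, -0.2970, 0.0251)
p + v·dt = (0.1520, 0.6200, -1.2320)
v + (F/m)dt = (-0.6240, -1.2160, -0.5600)

p' = (0.1520, 0.6200, -1.2320)
q' = (-0.9538, -0.0388, -0.2970, 0.0251)
v' = (-0.6240, -1.2160, -0.5600)
ω' = (-0.6046, 1.1478, 1.1679)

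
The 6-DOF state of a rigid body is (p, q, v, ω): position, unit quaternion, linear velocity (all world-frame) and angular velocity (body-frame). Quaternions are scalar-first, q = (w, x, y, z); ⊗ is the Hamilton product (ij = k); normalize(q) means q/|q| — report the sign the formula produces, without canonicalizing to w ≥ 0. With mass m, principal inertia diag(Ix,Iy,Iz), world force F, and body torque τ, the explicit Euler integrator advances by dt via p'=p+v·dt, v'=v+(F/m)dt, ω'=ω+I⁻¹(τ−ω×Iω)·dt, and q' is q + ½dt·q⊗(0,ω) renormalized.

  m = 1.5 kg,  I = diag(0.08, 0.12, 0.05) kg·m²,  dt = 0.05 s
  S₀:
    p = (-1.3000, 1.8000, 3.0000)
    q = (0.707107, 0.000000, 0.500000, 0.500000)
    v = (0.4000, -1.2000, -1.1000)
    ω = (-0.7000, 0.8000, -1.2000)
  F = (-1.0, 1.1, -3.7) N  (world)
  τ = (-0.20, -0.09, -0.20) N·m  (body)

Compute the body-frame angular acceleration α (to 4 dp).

α = (-3.3400, -0.9600, -3.5520)

precession coupling ω×(Iω) = (0.0672, 0.0252, -0.0224)
(τ − ω×Iω)/I = (-3.3400, -0.9600, -3.5520)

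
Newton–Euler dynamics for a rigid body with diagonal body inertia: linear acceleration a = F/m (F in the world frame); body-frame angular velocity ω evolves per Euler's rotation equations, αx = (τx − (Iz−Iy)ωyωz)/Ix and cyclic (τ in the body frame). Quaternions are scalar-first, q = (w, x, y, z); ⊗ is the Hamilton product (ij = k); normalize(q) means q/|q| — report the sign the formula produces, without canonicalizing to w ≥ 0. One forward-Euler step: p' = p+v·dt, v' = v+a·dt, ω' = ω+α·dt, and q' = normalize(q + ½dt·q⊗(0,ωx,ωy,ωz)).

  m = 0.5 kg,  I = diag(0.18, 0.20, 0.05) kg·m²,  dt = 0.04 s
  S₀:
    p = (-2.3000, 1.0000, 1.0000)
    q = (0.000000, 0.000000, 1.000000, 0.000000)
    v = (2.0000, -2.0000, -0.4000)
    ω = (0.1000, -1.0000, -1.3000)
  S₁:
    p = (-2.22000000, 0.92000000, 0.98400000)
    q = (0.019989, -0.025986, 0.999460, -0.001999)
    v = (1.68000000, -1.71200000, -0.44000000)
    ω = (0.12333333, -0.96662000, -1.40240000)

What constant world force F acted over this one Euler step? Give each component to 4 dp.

F = (-4.0000, 3.6000, -0.5000)

v₁ − v₀ = (-0.32000000, 0.28800000, -0.04000000)
m·(v₁−v₀)/dt = (-4.0000, 3.6000, -0.5000)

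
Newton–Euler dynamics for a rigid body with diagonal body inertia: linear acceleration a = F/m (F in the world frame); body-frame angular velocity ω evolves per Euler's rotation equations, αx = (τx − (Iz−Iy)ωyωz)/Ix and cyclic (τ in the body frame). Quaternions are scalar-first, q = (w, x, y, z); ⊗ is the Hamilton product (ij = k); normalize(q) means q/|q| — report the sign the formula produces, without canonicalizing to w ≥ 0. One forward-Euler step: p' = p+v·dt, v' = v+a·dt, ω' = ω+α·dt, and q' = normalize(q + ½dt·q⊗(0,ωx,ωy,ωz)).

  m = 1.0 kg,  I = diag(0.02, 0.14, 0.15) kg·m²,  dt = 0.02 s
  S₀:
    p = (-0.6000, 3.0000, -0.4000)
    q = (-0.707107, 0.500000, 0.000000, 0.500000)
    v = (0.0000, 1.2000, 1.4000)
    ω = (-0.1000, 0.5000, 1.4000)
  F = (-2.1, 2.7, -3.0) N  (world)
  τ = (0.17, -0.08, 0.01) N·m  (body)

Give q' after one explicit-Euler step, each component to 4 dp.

q' = (-0.7135, 0.4982, -0.0110, 0.4925)

2q̇ = q⊗(0,ω) = (-0.6500000, -0.1792893, -1.1035535, -0.7399498)
q + ½dt·q⊗(0,ω), renormalized = (-0.7135, 0.4982, -0.0110, 0.4925)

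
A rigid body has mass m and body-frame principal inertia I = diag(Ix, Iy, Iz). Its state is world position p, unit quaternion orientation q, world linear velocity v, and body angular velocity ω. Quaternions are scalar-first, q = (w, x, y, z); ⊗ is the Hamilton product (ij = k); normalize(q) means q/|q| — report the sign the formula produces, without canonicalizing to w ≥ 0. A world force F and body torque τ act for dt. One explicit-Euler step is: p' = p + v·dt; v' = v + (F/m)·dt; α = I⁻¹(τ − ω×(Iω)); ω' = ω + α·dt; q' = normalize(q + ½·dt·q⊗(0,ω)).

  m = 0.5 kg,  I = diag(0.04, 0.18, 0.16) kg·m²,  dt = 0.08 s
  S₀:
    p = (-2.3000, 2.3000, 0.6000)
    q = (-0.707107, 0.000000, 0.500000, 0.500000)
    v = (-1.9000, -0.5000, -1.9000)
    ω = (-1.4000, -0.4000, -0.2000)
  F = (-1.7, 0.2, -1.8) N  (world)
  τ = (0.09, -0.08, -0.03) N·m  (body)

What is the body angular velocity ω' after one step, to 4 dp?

α = I⁻¹(τ − ω×Iω) = (2.2900, -0.2578, -0.6775)
ω + α·dt = (-1.2168, -0.4206, -0.2542)

ω' = (-1.2168, -0.4206, -0.2542)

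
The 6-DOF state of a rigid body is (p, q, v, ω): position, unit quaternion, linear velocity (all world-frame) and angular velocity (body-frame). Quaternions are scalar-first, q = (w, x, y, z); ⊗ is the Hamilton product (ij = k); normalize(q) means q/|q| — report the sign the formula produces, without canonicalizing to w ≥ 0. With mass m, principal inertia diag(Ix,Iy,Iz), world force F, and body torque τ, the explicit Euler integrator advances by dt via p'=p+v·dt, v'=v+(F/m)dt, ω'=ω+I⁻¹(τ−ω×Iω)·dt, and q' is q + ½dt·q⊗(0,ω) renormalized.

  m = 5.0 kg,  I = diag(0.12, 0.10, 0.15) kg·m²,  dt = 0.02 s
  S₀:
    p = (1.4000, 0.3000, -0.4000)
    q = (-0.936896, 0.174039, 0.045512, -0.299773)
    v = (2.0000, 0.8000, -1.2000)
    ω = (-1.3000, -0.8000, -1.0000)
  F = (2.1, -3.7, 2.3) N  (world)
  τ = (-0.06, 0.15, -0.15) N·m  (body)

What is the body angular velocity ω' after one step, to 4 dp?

ω' = (-1.3167, -0.7622, -1.0172)

ω×(Iω) gyroscopic = (0.0400, -0.0390, -0.0208)
(τ − ω×Iω)/I = (-0.8333, 1.8900, -0.8613)
ω' = ω + α·dt = (-1.3167, -0.7622, -1.0172)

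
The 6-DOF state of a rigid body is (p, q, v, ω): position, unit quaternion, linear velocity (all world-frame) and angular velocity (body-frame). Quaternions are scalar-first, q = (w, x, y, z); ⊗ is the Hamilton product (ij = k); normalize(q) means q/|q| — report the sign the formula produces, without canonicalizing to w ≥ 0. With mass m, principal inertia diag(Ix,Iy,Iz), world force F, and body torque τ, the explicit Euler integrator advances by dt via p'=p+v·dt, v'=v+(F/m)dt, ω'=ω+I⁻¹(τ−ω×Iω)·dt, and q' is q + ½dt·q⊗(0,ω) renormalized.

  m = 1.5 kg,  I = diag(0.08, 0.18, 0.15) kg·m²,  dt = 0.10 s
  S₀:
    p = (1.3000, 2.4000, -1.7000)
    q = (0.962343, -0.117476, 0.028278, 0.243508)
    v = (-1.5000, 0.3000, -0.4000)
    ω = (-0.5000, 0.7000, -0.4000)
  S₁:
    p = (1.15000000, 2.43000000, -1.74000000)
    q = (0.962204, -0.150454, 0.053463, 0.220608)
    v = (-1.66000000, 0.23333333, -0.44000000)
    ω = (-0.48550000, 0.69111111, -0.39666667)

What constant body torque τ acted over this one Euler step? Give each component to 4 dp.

τ = (0.0200, -0.0300, -0.0300)

rate change Δω = (0.01450000, -0.00888889, 0.00333333)
ω₀×(Iω₀) = (0.0084, -0.0140, -0.0350)
τ = I·(Δω/dt) + ω₀×(Iω₀) = (0.0200, -0.0300, -0.0300)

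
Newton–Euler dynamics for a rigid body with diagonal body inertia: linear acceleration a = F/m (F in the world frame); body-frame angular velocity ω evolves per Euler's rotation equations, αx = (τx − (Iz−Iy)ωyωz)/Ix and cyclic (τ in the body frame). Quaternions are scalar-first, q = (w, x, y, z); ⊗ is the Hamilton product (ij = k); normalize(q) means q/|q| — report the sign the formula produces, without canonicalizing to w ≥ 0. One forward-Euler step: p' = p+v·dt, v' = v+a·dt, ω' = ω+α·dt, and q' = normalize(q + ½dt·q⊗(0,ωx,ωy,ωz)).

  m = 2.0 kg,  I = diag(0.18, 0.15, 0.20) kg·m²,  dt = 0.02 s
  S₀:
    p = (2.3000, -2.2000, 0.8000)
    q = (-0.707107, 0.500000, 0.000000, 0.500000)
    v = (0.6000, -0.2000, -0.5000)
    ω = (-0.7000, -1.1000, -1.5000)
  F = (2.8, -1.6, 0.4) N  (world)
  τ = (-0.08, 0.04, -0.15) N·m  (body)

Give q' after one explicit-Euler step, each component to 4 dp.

q⊗(0,ω) = (1.1000000, 1.0449749, 1.1778177, 0.5106605)
q + ½dt·q⊗(0,ω), renormalized = (-0.6960, 0.5103, 0.0118, 0.5050)

q' = (-0.6960, 0.5103, 0.0118, 0.5050)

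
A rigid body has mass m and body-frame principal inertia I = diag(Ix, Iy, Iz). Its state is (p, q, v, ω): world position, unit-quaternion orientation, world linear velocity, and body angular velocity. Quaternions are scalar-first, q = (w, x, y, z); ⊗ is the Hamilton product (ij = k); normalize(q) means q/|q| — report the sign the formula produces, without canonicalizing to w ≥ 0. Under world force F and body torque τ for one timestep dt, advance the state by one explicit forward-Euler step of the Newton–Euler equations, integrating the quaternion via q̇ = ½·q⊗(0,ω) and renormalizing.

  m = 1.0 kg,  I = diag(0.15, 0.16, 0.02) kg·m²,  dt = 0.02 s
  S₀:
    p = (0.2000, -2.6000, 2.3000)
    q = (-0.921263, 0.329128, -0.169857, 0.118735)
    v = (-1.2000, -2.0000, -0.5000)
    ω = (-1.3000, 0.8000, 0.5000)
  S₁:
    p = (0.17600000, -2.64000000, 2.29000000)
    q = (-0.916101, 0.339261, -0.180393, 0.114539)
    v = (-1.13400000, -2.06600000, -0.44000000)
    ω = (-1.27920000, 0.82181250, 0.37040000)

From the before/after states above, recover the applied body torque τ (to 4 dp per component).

τ = (0.1000, 0.0900, -0.1400)

ω₁ − ω₀ = (0.02080000, 0.02181250, -0.12960000)
applied torque τ = (0.1000, 0.0900, -0.1400)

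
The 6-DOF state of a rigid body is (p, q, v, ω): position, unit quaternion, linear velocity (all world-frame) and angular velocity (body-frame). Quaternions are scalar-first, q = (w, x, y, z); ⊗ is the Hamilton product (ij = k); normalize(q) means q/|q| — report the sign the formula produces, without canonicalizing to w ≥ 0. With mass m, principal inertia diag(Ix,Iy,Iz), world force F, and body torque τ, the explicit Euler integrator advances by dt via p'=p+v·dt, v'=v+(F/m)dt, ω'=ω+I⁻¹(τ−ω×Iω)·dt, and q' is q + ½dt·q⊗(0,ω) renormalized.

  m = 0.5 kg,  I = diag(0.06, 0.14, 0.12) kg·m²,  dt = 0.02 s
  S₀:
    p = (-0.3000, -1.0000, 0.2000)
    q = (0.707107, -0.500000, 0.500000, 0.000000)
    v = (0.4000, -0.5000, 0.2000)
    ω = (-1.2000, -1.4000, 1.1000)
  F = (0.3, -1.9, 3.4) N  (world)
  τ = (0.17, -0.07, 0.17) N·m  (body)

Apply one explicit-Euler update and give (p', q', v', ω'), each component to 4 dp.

angular accel α = (2.3200, -1.0657, 0.2967)
new body rate ω' = (-1.1536, -1.4213, 1.1059)
2q̇ = q⊗(0,ω) = (0.1000000, -0.2985284, -0.4399498, 2.0778177)
q' = normalize(q + ½dt·q⊗(0,ω)) = (0.7079, -0.5029, 0.4955, 0.0208)
a = (0.6000, -3.8000, 6.8000)
p + v·dt = (-0.2920, -1.0100, 0.2040)
v + (F/m)dt = (0.4120, -0.5760, 0.3360)

p' = (-0.2920, -1.0100, 0.2040)
q' = (0.7079, -0.5029, 0.4955, 0.0208)
v' = (0.4120, -0.5760, 0.3360)
ω' = (-1.1536, -1.4213, 1.1059)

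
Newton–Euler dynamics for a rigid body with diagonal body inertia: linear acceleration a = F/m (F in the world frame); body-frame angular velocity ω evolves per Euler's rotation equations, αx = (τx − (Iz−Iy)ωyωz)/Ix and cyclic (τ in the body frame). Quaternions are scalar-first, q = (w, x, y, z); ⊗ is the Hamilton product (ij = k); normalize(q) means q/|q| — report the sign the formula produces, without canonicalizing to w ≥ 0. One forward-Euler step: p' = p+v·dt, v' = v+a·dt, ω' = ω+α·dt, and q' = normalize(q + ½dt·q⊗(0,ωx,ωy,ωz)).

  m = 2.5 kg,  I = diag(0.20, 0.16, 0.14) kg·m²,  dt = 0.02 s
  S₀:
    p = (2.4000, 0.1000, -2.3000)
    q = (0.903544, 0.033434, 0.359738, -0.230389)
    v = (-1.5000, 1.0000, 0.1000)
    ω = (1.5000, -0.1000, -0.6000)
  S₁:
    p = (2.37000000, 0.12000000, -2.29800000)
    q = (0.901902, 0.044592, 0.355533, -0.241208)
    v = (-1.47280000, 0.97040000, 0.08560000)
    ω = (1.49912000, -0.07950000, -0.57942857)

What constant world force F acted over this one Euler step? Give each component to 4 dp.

F = (3.4000, -3.7000, -1.8000)

Δv = v₁−v₀ = (0.02720000, -0.02960000, -0.01440000)
applied force F = (3.4000, -3.7000, -1.8000)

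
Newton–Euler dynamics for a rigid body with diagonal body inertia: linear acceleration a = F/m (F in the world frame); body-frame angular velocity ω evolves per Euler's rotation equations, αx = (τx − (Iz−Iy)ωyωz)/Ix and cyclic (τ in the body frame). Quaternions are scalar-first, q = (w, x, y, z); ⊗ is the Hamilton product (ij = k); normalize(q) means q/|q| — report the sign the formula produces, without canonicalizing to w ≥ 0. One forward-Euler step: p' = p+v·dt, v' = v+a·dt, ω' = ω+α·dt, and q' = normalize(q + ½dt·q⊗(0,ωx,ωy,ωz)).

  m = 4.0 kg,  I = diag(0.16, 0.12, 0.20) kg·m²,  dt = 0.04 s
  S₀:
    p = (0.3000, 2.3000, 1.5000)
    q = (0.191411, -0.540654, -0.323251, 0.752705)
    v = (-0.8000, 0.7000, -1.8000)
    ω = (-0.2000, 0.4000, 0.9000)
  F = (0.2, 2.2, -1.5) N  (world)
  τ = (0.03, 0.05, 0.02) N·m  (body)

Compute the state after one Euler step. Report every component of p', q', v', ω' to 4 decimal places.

α = I⁻¹(τ − ω×Iω) = (0.0075, 0.3567, 0.0840)
new body rate ω' = (-0.1997, 0.4143, 0.9034)
2q̇ = q⊗(0,ω) = (-0.6562649, -0.6302901, 0.4126120, -0.1086419)
q' = normalize(q + ½dt·q⊗(0,ω)) = (0.1782, -0.5531, -0.3149, 0.7504)
p + v·dt = (0.2680, 2.3280, 1.4280)
v + (F/m)dt = (-0.7980, 0.7220, -1.8150)

p' = (0.2680, 2.3280, 1.4280)
q' = (0.1782, -0.5531, -0.3149, 0.7504)
v' = (-0.7980, 0.7220, -1.8150)
ω' = (-0.1997, 0.4143, 0.9034)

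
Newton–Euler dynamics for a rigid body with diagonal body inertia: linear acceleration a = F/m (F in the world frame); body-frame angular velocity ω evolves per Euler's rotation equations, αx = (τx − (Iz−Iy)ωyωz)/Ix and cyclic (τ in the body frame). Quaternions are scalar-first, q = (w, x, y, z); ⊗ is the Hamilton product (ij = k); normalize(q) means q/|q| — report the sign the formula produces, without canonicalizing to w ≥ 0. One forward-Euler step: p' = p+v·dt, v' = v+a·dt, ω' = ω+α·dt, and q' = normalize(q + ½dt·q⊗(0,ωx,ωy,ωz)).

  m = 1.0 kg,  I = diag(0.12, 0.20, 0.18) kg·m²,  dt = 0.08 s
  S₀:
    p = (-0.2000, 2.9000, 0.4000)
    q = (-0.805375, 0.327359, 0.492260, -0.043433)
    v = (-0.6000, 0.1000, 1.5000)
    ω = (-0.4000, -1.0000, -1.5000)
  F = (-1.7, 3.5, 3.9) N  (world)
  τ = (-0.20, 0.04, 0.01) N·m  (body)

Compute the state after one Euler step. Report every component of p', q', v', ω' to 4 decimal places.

p' = (-0.2480, 2.9080, 0.5200)
q' = (-0.7809, 0.3081, 0.5433, -0.0003)
v' = (-0.7360, 0.3800, 1.8120)
ω' = (-0.5133, -0.9696, -1.5098)

gyro term ω×Iω = (-0.0300, -0.0360, 0.0320)
(τ − ω×Iω)/I = (-1.4167, 0.3800, -0.1222)
new body rate ω' = (-0.5133, -0.9696, -1.5098)
q⊗(0,ω) = (0.5580541, -0.4596730, 1.3137867, 1.0776075)
updated quaternion q' = (-0.7809, 0.3081, 0.5433, -0.0003)
a = (-1.7000, 3.5000, 3.9000)
new position p' = (-0.2480, 2.9080, 0.5200)
v' = v + a·dt = (-0.7360, 0.3800, 1.8120)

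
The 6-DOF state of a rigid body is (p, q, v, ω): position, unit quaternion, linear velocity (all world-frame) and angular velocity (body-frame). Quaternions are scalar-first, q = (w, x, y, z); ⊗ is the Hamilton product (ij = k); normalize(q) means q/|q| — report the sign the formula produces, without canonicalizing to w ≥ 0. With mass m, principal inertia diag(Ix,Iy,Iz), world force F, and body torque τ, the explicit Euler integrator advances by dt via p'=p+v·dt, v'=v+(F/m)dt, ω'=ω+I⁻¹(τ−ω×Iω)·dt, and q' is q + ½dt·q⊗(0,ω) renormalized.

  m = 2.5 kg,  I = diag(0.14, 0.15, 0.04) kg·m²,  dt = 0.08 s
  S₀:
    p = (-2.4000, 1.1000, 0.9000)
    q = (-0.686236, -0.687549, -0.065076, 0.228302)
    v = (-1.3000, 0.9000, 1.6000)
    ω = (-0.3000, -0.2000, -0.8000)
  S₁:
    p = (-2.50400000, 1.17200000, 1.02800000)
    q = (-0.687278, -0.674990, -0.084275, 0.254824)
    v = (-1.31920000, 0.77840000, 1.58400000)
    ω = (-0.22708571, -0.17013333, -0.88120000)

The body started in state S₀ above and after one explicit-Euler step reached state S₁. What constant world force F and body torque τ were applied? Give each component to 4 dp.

Δv = v₁−v₀ = (-0.01920000, -0.12160000, -0.01600000)
m·(v₁−v₀)/dt = (-0.6000, -3.8000, -0.5000)
rate change Δω = (0.07291429, 0.02986667, -0.08120000)
gyro term ω₀×Iω₀ = (-0.0176, 0.0240, 0.0006)
applied torque τ = (0.1100, 0.0800, -0.0400)

F = (-0.6000, -3.8000, -0.5000)
τ = (0.1100, 0.0800, -0.0400)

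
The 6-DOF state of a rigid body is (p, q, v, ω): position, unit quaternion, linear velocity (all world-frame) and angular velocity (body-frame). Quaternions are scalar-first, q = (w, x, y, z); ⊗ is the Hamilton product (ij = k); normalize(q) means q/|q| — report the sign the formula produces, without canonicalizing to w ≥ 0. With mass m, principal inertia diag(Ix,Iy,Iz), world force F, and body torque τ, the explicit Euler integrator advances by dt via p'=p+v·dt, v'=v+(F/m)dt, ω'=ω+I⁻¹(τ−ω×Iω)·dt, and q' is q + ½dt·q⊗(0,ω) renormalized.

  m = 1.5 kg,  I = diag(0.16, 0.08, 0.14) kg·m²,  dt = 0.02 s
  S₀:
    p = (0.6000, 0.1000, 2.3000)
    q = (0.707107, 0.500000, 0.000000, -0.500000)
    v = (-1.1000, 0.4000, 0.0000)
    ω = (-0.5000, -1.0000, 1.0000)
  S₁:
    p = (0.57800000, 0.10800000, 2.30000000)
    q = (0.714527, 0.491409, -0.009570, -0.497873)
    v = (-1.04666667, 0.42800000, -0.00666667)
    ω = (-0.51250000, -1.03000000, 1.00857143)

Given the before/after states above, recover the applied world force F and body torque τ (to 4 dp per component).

velocity change Δv = (0.05333333, 0.02800000, -0.00666667)
m·(v₁−v₀)/dt = (4.0000, 2.1000, -0.5000)
rate change Δω = (-0.01250000, -0.03000000, 0.00857143)
precession coupling = (-0.0600, -0.0100, -0.0400)
τ = I·(Δω/dt) + ω₀×(Iω₀) = (-0.1600, -0.1300, 0.0200)

F = (4.0000, 2.1000, -0.5000)
τ = (-0.1600, -0.1300, 0.0200)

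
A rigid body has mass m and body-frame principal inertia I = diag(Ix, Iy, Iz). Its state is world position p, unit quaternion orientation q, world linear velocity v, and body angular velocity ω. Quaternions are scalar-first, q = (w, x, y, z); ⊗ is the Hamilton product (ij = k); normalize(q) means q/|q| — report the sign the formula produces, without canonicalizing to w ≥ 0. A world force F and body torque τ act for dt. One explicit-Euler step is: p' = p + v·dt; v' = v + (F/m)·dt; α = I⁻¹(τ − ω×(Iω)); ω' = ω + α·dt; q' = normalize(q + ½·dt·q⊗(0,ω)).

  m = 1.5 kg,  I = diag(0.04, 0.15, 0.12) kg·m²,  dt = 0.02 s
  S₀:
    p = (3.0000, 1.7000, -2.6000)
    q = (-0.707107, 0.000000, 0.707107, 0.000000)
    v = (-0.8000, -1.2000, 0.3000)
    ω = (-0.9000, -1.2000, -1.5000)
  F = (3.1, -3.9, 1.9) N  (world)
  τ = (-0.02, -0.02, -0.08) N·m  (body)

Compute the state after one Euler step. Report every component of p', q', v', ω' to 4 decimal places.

ω×(Iω) gyroscopic = (-0.0540, -0.1080, 0.1188)
α = I⁻¹(τ − ω×Iω) = (0.8500, 0.5867, -1.6567)
new body rate ω' = (-0.8830, -1.1883, -1.5331)
2q̇ = q⊗(0,ω) = (0.8485284, -0.4242642, 0.8485284, 1.6970568)
q' = normalize(q + ½dt·q⊗(0,ω)) = (-0.6985, -0.0042, 0.7154, 0.0170)
p + v·dt = (2.9840, 1.6760, -2.5940)
v' = v + a·dt = (-0.7587, -1.2520, 0.3253)

p' = (2.9840, 1.6760, -2.5940)
q' = (-0.6985, -0.0042, 0.7154, 0.0170)
v' = (-0.7587, -1.2520, 0.3253)
ω' = (-0.8830, -1.1883, -1.5331)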